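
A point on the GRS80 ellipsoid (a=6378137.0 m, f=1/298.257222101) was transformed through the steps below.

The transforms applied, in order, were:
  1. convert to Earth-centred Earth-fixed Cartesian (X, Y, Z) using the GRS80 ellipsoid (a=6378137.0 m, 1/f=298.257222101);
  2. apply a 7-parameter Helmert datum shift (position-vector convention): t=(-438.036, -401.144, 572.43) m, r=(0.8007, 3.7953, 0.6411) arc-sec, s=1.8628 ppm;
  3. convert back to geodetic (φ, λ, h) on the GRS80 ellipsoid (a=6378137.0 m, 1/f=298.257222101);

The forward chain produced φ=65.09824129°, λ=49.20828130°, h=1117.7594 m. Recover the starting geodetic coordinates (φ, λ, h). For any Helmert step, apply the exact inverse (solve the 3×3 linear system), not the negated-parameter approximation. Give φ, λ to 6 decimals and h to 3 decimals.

start: φ=65.098241°, λ=49.208281°, h=1117.759 m
→ ECEF (a=6378137.000, f=1/298.257222101): X=1759692.6908, Y=2039219.4029, Z=5763344.2145
→ Helmert⁻¹: X=1760027.7514, Y=2039633.6477, Z=5762785.5167
→ geod (Bowring, a=6378137.000): φ=65.09180000°, λ=49.20864200°, h=835.2680 m

φ=65.091800°, λ=49.208642°, h=835.268 m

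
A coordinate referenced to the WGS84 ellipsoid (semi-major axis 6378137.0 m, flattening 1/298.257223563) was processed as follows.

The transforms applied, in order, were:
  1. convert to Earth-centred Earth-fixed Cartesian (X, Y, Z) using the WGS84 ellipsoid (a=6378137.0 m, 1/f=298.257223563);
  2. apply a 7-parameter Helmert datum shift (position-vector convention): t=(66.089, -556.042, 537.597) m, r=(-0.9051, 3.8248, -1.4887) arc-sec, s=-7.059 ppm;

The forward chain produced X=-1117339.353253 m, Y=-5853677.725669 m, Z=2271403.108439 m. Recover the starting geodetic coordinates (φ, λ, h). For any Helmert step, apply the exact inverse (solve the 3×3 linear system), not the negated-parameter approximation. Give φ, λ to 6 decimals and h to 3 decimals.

start: X=-1117339.3533, Y=-5853677.7257, Z=2271403.1084 m
→ Helmert⁻¹: X=-1117413.1936, Y=-5853181.0305, Z=2270835.1372
→ geod (Bowring, a=6378137.000): φ=20.98938300°, λ=-100.80811500°, h=1500.7580 m

φ=20.989383°, λ=-100.808115°, h=1500.758 m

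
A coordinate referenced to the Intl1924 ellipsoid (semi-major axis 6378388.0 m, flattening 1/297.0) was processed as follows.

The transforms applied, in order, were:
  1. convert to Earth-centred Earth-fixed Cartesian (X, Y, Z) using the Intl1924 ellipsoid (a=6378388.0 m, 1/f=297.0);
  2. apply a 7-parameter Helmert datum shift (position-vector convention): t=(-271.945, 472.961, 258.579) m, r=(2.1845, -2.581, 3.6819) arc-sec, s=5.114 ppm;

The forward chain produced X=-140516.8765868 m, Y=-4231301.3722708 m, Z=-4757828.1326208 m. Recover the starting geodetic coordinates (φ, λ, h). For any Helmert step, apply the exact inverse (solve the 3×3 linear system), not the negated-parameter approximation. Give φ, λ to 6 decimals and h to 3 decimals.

start: X=-140516.8766, Y=-4231301.3723, Z=-4757828.1326 m
→ Helmert⁻¹: X=-140379.2908, Y=-4231800.5772, Z=-4758015.8044
→ geod (Bowring, a=6378388.000): φ=-48.52608800°, λ=-91.89994600°, h=2811.8580 m

φ=-48.526088°, λ=-91.899946°, h=2811.858 m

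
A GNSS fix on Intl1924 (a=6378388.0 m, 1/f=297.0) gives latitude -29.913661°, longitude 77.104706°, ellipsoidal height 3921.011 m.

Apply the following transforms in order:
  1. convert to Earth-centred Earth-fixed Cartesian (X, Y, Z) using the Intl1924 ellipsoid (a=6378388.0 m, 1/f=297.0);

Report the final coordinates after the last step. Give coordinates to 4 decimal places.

X=1235619.3151 m, Y=5397034.2156 m, Z=-3164082.4591 m

start: φ=-29.913661°, λ=77.104706°, h=3921.011 m
→ ECEF (a=6378388.000, f=1/297.0): X=1235619.3151, Y=5397034.2156, Z=-3164082.4591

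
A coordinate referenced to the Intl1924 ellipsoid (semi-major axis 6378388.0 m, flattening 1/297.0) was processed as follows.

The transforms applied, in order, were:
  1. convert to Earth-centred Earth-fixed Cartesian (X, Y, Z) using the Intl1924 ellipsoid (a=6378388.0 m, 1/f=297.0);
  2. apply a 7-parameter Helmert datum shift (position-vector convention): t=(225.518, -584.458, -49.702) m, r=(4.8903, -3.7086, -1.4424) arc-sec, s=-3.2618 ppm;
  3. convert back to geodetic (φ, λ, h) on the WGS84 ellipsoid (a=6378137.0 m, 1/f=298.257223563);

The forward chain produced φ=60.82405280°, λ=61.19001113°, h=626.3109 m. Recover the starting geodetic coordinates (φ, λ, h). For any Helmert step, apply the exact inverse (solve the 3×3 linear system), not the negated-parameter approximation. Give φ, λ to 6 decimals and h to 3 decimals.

start: φ=60.824053°, λ=61.190011°, h=626.311 m
→ ECEF (a=6378137.000, f=1/298.257223563): X=1502376.1451, Y=2731683.8664, Z=5546358.2657
→ Helmert⁻¹: X=1502236.1411, Y=2732419.2388, Z=5546334.2666
→ geod (Bowring, a=6378388.000): φ=60.82012700°, λ=61.19877700°, h=705.2140 m

φ=60.820127°, λ=61.198777°, h=705.214 m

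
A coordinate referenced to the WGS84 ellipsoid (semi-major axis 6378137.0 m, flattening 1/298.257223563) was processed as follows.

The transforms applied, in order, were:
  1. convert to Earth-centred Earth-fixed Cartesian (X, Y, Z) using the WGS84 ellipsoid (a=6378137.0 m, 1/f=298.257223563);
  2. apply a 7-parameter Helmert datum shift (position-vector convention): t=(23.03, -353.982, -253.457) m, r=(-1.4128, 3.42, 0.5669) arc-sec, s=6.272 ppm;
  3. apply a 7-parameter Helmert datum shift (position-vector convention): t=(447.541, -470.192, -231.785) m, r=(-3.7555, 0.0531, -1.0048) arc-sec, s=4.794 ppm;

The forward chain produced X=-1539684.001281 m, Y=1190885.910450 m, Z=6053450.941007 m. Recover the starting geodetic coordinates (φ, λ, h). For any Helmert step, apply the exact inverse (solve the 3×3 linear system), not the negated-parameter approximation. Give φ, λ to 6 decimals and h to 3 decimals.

φ=72.280558°, λ=142.274214°, h=614.575 m

start: X=-1539684.0013, Y=1190885.9104, Z=6053450.9410 m
→ Helmert⁻¹: X=-1540131.5203, Y=1191232.6682, Z=6053674.9973
→ Helmert⁻¹: X=-1540241.9927, Y=1191541.9441, Z=6053873.1075
→ geod (Bowring, a=6378137.000): φ=72.28055800°, λ=142.27421400°, h=614.5750 m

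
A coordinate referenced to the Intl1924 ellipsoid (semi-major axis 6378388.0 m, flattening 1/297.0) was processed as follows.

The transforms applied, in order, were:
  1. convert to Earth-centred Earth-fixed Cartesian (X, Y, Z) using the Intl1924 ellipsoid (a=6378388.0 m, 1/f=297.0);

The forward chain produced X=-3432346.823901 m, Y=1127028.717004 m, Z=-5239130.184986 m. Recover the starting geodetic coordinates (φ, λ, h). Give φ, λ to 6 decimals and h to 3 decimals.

φ=-55.592177°, λ=161.822140°, h=127.175 m

start: X=-3432346.8239, Y=1127028.7170, Z=-5239130.1850 m
→ geod (Bowring, a=6378388.000): φ=-55.59217700°, λ=161.82214000°, h=127.1750 m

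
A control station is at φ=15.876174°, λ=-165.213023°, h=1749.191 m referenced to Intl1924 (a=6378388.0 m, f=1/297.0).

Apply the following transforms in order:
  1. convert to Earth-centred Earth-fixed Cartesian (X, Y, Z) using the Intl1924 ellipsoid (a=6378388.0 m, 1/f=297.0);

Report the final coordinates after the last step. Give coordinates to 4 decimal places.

start: φ=15.876174°, λ=-165.213023°, h=1749.191 m
→ ECEF (a=6378388.000, f=1/297.0): X=-5935019.5102, Y=-1566656.7154, Z=1734051.5839

X=-5935019.5102 m, Y=-1566656.7154 m, Z=1734051.5839 m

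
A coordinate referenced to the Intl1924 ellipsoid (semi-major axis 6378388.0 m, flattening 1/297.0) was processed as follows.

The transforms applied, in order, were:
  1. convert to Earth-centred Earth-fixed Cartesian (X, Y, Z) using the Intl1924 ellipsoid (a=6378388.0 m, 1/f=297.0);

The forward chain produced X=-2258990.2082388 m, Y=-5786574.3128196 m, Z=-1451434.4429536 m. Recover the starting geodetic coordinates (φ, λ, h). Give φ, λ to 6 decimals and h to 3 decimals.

φ=-13.237336°, λ=-111.324914°, h=1925.072 m

start: X=-2258990.2082, Y=-5786574.3128, Z=-1451434.4430 m
→ geod (Bowring, a=6378388.000): φ=-13.23733600°, λ=-111.32491400°, h=1925.0720 m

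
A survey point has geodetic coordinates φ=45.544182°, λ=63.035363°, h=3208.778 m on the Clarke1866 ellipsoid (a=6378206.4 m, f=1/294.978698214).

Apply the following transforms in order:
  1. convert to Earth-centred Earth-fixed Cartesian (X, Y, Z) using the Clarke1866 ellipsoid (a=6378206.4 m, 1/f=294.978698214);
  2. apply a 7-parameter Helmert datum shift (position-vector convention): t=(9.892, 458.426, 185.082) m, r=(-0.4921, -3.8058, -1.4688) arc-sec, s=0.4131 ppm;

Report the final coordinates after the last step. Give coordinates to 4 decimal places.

X=2030010.5679 m, Y=3990750.2783 m, Z=4532211.4912 m

start: φ=45.544182°, λ=63.035363°, h=3208.778 m
→ ECEF (a=6378206.400, f=1/294.978698214): X=2030055.0427, Y=3990293.8476, Z=4531996.6003
→ Helmert 7p (PV): X=2030010.5679, Y=3990750.2783, Z=4532211.4912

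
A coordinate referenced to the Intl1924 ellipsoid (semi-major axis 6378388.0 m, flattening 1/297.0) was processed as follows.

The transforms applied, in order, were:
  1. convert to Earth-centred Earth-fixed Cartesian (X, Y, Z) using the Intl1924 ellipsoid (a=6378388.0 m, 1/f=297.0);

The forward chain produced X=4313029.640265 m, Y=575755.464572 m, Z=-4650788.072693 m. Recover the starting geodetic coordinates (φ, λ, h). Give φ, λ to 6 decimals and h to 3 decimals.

start: X=4313029.6403, Y=575755.4646, Z=-4650788.0727 m
→ geod (Bowring, a=6378388.000): φ=-47.09823200°, λ=7.60358200°, h=2042.7030 m

φ=-47.098232°, λ=7.603582°, h=2042.703 m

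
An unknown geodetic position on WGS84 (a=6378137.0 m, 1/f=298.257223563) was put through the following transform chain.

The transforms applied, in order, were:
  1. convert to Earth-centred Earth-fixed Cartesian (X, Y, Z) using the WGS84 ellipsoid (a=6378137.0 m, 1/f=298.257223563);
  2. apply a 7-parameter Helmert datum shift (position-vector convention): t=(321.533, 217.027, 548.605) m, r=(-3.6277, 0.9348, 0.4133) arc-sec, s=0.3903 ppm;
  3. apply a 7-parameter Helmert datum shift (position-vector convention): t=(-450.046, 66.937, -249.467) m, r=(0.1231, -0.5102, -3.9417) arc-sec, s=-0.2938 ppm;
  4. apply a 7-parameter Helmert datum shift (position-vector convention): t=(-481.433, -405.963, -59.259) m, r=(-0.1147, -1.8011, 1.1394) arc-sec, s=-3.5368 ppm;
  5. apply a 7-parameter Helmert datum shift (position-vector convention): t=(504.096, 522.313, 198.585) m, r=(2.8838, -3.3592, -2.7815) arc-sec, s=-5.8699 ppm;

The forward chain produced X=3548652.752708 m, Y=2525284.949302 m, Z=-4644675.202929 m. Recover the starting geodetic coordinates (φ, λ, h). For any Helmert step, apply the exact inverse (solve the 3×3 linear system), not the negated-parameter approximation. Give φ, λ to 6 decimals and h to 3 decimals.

start: X=3548652.7527, Y=2525284.9493, Z=-4644675.2029 m
→ Helmert⁻¹: X=3548059.7898, Y=2524760.3605, Z=-4644994.1351
→ Helmert⁻¹: X=3548527.1623, Y=2525158.2356, Z=-4644980.8858
→ Helmert⁻¹: X=3548918.5066, Y=2525157.0879, Z=-4644743.0688
→ Helmert⁻¹: X=3548621.7004, Y=2525013.6633, Z=-4645229.3693
→ geod (Bowring, a=6378137.000): φ=-47.03712900°, λ=35.43366600°, h=888.8970 m

φ=-47.037129°, λ=35.433666°, h=888.897 m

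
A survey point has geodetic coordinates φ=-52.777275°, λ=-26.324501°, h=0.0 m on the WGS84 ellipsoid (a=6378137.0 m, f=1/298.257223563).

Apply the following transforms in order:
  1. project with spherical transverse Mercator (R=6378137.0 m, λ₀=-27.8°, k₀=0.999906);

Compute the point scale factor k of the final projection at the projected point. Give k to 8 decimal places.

1.00002732

start: φ=-52.777275°, λ=-26.324501°, h=0.000 m
→ into tm (λ₀=-27.8°): φ=-52.77727500°, λ−λ₀=1.47549900°
scale k = 1.00002732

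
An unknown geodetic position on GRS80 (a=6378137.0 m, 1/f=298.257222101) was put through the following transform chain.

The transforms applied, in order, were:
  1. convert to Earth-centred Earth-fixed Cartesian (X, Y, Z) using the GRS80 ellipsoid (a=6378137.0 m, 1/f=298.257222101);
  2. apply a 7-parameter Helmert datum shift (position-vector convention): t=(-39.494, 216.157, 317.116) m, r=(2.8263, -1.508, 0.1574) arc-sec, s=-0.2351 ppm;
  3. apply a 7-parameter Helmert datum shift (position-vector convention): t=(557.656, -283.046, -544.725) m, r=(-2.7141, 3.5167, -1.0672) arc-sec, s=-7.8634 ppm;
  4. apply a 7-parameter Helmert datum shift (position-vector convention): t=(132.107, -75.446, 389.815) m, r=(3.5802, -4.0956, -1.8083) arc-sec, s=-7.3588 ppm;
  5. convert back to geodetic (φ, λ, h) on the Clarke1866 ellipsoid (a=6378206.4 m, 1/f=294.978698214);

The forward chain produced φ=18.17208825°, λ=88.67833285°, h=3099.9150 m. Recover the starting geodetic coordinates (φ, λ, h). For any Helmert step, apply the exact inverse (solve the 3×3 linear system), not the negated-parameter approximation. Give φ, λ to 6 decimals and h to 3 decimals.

φ=18.168022°, λ=88.685079°, h=3315.020 m

start: φ=18.172088°, λ=88.678333°, h=3099.915 m
→ ECEF (a=6378206.400, f=1/294.978698214): X=139892.2988, Y=6063415.1358, Z=1977337.9729
→ Helmert⁻¹: X=139747.3142, Y=6063570.7402, Z=1976854.6840
→ Helmert⁻¹: X=139125.6634, Y=6063876.1683, Z=1977497.1207
→ Helmert⁻¹: X=139184.2718, Y=6063688.4214, Z=1977096.3655
→ geod (Bowring, a=6378137.000): φ=18.16802200°, λ=88.68507900°, h=3315.0200 m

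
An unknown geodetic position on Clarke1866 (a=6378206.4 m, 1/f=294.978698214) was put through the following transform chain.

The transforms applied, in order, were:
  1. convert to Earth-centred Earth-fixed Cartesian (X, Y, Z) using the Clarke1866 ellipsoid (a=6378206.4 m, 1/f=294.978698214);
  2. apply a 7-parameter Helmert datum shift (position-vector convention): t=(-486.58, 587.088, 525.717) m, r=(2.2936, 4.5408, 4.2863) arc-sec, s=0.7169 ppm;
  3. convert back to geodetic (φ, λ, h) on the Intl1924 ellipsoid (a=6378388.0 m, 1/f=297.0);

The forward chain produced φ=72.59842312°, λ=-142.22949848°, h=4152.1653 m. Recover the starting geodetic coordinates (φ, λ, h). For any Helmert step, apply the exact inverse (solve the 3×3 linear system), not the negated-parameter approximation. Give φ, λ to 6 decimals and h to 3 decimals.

φ=72.597376°, λ=-142.211928°, h=3953.371 m

start: φ=72.598423°, λ=-142.229498°, h=4152.165 m
→ ECEF (a=6378388.000, f=1/297.0): X=-1513492.3711, Y=-1172737.4685, Z=6068096.3608
→ Helmert⁻¹: X=-1513162.6602, Y=-1173224.8017, Z=6067546.0284
→ geod (Bowring, a=6378206.400): φ=72.59737600°, λ=-142.21192800°, h=3953.3710 m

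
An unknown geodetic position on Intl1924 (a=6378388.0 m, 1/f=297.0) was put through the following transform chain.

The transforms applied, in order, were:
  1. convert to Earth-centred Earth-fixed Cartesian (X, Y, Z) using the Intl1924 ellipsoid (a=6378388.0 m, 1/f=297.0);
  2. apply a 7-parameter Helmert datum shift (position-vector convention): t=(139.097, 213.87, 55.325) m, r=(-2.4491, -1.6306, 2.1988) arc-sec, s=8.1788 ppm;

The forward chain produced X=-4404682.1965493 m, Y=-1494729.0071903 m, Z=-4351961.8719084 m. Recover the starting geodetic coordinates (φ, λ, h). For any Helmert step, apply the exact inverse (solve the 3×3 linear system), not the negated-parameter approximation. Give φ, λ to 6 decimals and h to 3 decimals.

φ=-43.286912°, λ=-161.254761°, h=1647.100 m

start: X=-4404682.1965, Y=-1494729.0072, Z=-4351961.8719 m
→ Helmert⁻¹: X=-4404835.6066, Y=-1494832.0212, Z=-4351964.5301
→ geod (Bowring, a=6378388.000): φ=-43.28691200°, λ=-161.25476100°, h=1647.1000 m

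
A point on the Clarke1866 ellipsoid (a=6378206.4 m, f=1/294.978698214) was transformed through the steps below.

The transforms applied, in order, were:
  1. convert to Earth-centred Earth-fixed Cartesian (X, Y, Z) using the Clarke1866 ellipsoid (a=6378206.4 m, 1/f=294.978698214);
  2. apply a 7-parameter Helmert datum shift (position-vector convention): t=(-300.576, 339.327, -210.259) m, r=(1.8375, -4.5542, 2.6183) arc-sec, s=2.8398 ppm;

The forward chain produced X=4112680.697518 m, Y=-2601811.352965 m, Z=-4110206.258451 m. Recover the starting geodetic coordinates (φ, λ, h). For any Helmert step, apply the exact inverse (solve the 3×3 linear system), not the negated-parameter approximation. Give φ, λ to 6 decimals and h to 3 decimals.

start: X=4112680.6975, Y=-2601811.3530, Z=-4110206.2585 m
→ Helmert⁻¹: X=4112845.8137, Y=-2602232.1126, Z=-4110051.9552
→ geod (Bowring, a=6378206.400): φ=-40.37244200°, λ=-32.32188100°, h=1036.4900 m

φ=-40.372442°, λ=-32.321881°, h=1036.490 m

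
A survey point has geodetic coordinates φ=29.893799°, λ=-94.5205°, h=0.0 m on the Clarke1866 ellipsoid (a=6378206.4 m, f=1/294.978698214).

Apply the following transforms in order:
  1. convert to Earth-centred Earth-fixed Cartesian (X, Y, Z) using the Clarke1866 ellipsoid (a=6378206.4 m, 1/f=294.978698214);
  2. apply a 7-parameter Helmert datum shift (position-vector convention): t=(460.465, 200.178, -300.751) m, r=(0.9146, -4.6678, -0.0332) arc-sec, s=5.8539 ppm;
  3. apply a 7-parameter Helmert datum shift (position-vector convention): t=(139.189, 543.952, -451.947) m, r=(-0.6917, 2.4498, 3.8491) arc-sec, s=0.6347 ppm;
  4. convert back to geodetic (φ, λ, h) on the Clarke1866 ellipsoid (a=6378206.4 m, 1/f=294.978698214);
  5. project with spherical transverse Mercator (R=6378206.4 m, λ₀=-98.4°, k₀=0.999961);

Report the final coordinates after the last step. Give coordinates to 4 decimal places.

start: φ=29.893799°, λ=-94.520500°, h=0.000 m
→ ECEF (a=6378206.400, f=1/294.978698214): X=-436185.8232, Y=-5517028.8753, Z=3160000.2327
→ Helmert 7p (PV): X=-435800.3113, Y=-5516874.9351, Z=3159683.6458
→ Helmert 7p (PV): X=-435520.9211, Y=-5516332.0213, Z=3159257.3809
→ geod (Bowring, a=6378206.400): φ=29.89134759°, λ=-94.51420548°, h=-1017.8892 m
→ tm (R=6378206.4, λ₀=-98.4°): E=375155.5682, N=3333741.9660

E=375155.5682 m, N=3333741.9660 m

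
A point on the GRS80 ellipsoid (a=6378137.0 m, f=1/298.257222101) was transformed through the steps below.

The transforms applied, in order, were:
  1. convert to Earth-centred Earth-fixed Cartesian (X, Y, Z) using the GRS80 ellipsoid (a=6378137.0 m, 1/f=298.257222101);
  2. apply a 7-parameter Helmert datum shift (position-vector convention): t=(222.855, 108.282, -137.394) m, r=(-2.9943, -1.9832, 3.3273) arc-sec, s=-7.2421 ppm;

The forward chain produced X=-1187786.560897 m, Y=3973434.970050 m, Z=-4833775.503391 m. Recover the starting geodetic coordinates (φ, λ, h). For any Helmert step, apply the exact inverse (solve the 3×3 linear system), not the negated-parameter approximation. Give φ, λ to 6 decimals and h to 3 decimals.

start: X=-1187786.5609, Y=3973434.9701, Z=-4833775.5034 m
→ Helmert⁻¹: X=-1188000.3974, Y=3973444.7957, Z=-4833604.0113
→ geod (Bowring, a=6378137.000): φ=-49.56034400°, λ=106.64587600°, h=3141.7140 m

φ=-49.560344°, λ=106.645876°, h=3141.714 m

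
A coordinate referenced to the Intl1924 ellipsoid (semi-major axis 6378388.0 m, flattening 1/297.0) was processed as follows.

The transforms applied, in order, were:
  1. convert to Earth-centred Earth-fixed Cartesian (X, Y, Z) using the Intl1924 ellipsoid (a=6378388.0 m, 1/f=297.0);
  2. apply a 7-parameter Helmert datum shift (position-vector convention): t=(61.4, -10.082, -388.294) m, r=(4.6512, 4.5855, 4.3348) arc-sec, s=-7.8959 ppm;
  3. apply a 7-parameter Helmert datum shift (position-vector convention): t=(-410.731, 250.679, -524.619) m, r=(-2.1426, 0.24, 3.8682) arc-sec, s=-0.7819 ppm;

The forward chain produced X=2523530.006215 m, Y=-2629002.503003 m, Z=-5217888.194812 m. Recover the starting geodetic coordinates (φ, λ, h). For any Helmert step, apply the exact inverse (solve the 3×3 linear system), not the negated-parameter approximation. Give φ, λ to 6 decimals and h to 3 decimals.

φ=-55.241723°, λ=-46.172925°, h=61.909 m

start: X=2523530.0062, Y=-2629002.5030, Z=-5217888.1948 m
→ Helmert⁻¹: X=2523899.4736, Y=-2629248.3736, Z=-5217392.0302
→ Helmert⁻¹: X=2523918.7207, Y=-2629429.7339, Z=-5216929.5272
→ geod (Bowring, a=6378388.000): φ=-55.24172300°, λ=-46.17292500°, h=61.9090 m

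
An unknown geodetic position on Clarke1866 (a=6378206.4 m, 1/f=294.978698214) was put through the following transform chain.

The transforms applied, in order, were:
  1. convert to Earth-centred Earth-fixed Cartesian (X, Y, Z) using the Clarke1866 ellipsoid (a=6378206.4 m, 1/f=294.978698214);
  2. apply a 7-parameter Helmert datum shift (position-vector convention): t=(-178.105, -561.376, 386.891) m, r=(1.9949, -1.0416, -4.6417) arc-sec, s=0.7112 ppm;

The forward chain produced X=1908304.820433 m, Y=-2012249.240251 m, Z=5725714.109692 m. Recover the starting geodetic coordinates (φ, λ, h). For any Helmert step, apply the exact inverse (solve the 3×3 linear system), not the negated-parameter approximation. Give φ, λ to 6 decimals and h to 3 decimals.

start: X=1908304.8204, Y=-2012249.2403, Z=5725714.1097 m
→ Helmert⁻¹: X=1908555.7480, Y=-2011588.1113, Z=5725332.9642
→ geod (Bowring, a=6378206.400): φ=64.31028500°, λ=-46.50554700°, h=811.2030 m

φ=64.310285°, λ=-46.505547°, h=811.203 m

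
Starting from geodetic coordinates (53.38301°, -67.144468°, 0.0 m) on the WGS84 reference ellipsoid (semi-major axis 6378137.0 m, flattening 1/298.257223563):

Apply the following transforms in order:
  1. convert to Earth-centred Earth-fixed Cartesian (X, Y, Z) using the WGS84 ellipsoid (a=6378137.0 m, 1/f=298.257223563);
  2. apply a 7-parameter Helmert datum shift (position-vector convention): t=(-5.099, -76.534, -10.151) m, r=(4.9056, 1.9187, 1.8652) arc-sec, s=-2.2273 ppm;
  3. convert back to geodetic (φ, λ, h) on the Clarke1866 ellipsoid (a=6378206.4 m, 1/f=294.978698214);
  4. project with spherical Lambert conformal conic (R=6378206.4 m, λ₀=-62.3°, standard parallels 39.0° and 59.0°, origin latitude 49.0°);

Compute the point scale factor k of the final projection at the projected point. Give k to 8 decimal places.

0.98726148

start: φ=53.383010°, λ=-67.144468°, h=0.000 m
→ ECEF (a=6378137.000, f=1/298.257223563): X=1480829.2017, Y=-3513217.8820, Z=5096081.9756
→ Helmert 7p (PV): X=1480899.9778, Y=-3513394.4002, Z=5095963.1446
→ geod (Bowring, a=6378206.400): φ=53.38305063°, λ=-67.14451822°, h=101.7260 m
→ into lcc (λ₀=-62.3°): φ=53.38305063°, λ−λ₀=-4.84451822°
scale k = 0.98726148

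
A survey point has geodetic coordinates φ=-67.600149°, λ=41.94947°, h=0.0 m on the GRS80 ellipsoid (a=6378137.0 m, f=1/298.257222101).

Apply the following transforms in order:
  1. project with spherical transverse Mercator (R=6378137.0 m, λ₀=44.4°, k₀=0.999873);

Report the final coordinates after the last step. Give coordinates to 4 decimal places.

start: φ=-67.600149°, λ=41.949470°, h=0.000 m
→ tm (R=6378137.0, λ₀=44.4°): E=-103916.5083, N=-7526313.4363

E=-103916.5083 m, N=-7526313.4363 m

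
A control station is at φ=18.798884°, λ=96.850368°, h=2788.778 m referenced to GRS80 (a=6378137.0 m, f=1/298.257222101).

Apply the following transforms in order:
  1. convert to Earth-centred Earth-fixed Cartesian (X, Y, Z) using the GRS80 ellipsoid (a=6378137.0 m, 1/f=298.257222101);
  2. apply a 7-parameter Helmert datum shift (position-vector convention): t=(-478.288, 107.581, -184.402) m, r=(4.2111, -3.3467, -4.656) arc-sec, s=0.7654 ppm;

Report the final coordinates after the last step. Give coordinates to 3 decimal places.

X=-721123.304 m, Y=5999587.042 m, Z=2043114.559 m

start: φ=18.798884°, λ=96.850368°, h=2788.778 m
→ ECEF (a=6378137.000, f=1/298.257222101): X=-720746.7390, Y=5999500.3135, Z=2043186.6061
→ Helmert 7p (PV): X=-721123.3035, Y=5999587.0422, Z=2043114.5595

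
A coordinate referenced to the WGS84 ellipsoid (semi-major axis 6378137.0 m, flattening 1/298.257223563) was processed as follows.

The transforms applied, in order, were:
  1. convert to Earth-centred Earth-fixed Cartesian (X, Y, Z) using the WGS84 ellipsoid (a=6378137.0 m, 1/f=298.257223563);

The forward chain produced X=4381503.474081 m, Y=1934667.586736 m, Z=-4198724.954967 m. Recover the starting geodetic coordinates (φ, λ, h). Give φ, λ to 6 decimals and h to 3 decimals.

start: X=4381503.4741, Y=1934667.5867, Z=-4198724.9550 m
→ geod (Bowring, a=6378137.000): φ=-41.42958000°, λ=23.82401700°, h=624.9060 m

φ=-41.429580°, λ=23.824017°, h=624.906 m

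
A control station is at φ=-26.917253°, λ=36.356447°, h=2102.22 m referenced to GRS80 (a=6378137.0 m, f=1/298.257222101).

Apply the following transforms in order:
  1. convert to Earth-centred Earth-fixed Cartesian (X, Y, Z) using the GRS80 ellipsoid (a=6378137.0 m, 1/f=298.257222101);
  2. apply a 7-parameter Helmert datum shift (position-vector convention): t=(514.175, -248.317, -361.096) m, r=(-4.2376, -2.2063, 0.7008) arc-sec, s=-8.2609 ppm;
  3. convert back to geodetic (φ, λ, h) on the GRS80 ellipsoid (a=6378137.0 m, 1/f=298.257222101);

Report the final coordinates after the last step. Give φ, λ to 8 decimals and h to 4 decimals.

φ=-26.91927396°, λ=36.35090020°, h=2451.0784 m

start: φ=-26.917253°, λ=36.356447°, h=2102.220 m
→ ECEF (a=6378137.000, f=1/298.257222101): X=4584760.5062, Y=3374800.5658, Z=-2870994.9685
→ Helmert 7p (PV): X=4585256.0501, Y=3374480.9642, Z=-2871352.6401
→ geod (Bowring, a=6378137.000): φ=-26.91927396°, λ=36.35090020°, h=2451.0784 m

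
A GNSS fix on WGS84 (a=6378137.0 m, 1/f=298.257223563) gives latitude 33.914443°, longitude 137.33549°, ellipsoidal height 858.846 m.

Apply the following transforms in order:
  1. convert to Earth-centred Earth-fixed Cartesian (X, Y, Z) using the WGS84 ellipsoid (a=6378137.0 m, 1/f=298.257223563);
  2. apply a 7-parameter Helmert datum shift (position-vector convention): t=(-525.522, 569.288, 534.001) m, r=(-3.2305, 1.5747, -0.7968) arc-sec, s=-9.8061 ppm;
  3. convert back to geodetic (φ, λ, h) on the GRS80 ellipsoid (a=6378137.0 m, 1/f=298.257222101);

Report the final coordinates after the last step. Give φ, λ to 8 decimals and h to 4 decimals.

start: φ=33.914443°, λ=137.335490°, h=858.846 m
→ ECEF (a=6378137.000, f=1/298.257223563): X=-3896737.6211, Y=3591339.5315, Z=3539054.1349
→ Helmert 7p (PV): X=-3897184.0399, Y=3591944.0832, Z=3539526.9337
→ geod (Bowring, a=6378137.000): φ=33.91426820°, λ=137.33395482°, h=1735.0719 m

φ=33.91426820°, λ=137.33395482°, h=1735.0719 m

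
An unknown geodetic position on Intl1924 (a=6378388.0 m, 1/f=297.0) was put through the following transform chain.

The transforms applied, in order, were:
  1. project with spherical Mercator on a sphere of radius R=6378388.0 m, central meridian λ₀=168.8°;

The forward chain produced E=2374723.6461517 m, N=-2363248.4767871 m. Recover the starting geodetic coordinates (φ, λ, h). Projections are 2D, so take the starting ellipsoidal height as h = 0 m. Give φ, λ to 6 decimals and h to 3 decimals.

start: E=2374723.6462, N=-2363248.4768 m
→ merc⁻¹: φ=-20.75892000°, λ=-169.86833400°

φ=-20.758920°, λ=-169.868334°, h=0.000 m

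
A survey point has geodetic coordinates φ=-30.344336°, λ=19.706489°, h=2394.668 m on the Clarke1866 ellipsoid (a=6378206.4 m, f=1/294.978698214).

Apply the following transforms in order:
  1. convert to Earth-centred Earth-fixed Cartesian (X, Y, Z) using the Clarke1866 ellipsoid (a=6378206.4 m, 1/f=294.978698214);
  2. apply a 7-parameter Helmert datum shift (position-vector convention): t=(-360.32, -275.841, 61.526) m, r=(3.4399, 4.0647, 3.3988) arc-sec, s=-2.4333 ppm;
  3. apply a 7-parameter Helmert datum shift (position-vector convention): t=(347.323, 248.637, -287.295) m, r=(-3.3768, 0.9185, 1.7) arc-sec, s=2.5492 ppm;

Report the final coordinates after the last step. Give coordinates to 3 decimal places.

X=5188333.857 m, Y=1858506.298 m, Z=-3204760.080 m

start: φ=-30.344336°, λ=19.706489°, h=2394.668 m
→ ECEF (a=6378206.400, f=1/294.978698214): X=5188469.6081, Y=1858404.0536, Z=-3204409.1629
→ Helmert 7p (PV): X=5188002.8939, Y=1858262.6253, Z=-3204411.0918
→ Helmert 7p (PV): X=5188333.8574, Y=1858506.2980, Z=-3204760.0799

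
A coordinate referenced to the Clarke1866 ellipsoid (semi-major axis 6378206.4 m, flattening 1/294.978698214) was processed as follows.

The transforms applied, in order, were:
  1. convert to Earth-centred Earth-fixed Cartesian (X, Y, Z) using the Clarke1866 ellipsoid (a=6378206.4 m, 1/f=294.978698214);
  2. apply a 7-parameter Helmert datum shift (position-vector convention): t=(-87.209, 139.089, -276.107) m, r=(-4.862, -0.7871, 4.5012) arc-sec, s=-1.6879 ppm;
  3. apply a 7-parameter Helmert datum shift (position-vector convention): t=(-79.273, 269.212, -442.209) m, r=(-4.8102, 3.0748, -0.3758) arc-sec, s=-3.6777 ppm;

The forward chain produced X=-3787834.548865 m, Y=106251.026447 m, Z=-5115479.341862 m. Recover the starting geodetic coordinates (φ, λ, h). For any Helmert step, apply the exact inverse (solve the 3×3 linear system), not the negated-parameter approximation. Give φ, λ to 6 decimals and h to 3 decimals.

φ=-53.654467°, λ=178.394546°, h=1221.270 m

start: X=-3787834.5489, Y=106251.0264, Z=-5115479.3419 m
→ Helmert⁻¹: X=-3787693.1482, Y=106094.5903, Z=-5115109.9337
→ Helmert⁻¹: X=-3787629.5337, Y=106158.9002, Z=-5114825.5042
→ geod (Bowring, a=6378206.400): φ=-53.65446700°, λ=178.39454600°, h=1221.2700 m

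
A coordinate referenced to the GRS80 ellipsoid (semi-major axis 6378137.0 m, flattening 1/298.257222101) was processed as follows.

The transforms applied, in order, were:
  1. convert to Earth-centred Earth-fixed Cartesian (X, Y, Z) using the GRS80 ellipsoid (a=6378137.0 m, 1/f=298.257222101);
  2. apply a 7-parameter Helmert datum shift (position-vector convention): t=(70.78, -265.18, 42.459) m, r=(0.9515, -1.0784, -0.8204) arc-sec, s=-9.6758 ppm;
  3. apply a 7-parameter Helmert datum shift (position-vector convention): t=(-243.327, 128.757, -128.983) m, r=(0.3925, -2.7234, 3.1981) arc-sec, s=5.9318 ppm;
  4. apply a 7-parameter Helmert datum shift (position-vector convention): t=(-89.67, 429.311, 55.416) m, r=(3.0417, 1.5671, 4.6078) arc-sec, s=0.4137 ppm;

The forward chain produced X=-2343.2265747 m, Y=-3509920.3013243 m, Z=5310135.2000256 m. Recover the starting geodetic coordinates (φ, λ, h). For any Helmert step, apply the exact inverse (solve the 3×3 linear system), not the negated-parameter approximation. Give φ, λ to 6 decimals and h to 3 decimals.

start: X=-2343.2266, Y=-3509920.3013, Z=5310135.2000 m
→ Helmert⁻¹: X=-2372.3162, Y=-3510269.8009, Z=5310129.3337
→ Helmert⁻¹: X=-2113.2910, Y=-3510367.5974, Z=5310233.5252
→ Helmert⁻¹: X=-2142.3677, Y=-3510111.8931, Z=5310258.6504
→ geod (Bowring, a=6378137.000): φ=56.71179800°, λ=-90.03497000°, h=2279.5060 m

φ=56.711798°, λ=-90.034970°, h=2279.506 m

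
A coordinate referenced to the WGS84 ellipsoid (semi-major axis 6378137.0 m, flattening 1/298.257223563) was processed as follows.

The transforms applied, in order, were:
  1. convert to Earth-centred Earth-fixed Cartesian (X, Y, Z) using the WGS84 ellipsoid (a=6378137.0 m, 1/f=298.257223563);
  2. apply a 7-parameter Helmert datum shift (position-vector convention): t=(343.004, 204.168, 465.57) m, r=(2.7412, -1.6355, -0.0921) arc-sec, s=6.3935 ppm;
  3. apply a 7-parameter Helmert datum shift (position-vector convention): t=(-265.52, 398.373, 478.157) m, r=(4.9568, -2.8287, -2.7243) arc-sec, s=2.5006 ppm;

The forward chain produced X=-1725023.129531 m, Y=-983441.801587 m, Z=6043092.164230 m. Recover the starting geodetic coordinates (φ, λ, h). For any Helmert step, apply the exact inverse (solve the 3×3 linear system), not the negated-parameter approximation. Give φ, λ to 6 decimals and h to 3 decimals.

start: X=-1725023.1295, Y=-983441.8016, Z=6043092.1642 m
→ Helmert⁻¹: X=-1724657.4355, Y=-983715.2810, Z=6042646.1888
→ Helmert⁻¹: X=-1724941.0624, Y=-983833.6299, Z=6042168.7405
→ geod (Bowring, a=6378137.000): φ=71.92047000°, λ=-150.30138800°, h=1294.5890 m

φ=71.920470°, λ=-150.301388°, h=1294.589 m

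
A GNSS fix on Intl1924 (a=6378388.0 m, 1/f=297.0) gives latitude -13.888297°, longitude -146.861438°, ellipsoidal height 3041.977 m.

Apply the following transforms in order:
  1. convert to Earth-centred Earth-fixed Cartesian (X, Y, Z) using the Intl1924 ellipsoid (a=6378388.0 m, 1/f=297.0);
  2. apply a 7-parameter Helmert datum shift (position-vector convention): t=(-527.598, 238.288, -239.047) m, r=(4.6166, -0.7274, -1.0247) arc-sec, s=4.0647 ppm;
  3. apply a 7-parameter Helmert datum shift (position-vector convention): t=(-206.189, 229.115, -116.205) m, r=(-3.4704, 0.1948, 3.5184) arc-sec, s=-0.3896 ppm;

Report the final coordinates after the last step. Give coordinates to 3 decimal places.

start: φ=-13.888297°, λ=-146.861438°, h=3041.977 m
→ ECEF (a=6378388.000, f=1/297.0): X=-5188286.7470, Y=-3387179.5823, Z=-1521735.2845
→ Helmert 7p (PV): X=-5188846.8945, Y=-3386895.2277, Z=-1522074.6255
→ Helmert 7p (PV): X=-5188994.7269, Y=-3386778.9117, Z=-1522128.3527

X=-5188994.727 m, Y=-3386778.912 m, Z=-1522128.353 m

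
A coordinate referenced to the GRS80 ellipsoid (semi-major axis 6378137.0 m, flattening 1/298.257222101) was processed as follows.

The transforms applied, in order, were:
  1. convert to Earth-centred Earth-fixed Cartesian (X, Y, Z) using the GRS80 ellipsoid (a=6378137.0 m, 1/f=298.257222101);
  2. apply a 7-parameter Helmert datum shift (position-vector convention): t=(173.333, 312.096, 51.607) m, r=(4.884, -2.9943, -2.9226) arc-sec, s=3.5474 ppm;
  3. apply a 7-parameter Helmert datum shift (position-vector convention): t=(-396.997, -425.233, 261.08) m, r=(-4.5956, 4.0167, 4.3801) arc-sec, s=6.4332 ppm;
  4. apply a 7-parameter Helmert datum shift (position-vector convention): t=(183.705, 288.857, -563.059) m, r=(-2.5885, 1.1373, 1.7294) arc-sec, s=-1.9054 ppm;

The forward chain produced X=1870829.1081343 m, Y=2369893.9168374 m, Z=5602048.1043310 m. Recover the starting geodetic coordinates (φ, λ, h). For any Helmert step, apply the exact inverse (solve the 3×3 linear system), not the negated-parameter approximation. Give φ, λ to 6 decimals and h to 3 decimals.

start: X=1870829.1081, Y=2369893.9168, Z=5602048.1043 m
→ Helmert⁻¹: X=1870637.9425, Y=2369523.5807, Z=5602661.8890
→ Helmert⁻¹: X=1870964.1262, Y=2369769.0137, Z=5602454.0008
→ Helmert⁻¹: X=1870831.9088, Y=2369607.6734, Z=5602299.2531
→ geod (Bowring, a=6378137.000): φ=61.83985300°, λ=51.70851100°, h=2478.2590 m

φ=61.839853°, λ=51.708511°, h=2478.259 m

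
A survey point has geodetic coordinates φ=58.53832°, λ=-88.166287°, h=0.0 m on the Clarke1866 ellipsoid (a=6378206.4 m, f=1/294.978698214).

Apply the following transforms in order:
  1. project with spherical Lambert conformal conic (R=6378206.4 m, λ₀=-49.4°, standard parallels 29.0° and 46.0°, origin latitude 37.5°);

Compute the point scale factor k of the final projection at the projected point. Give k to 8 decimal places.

1.06765450

start: φ=58.538320°, λ=-88.166287°, h=0.000 m
→ into lcc (λ₀=-49.4°): φ=58.53832000°, λ−λ₀=-38.76628700°
scale k = 1.06765450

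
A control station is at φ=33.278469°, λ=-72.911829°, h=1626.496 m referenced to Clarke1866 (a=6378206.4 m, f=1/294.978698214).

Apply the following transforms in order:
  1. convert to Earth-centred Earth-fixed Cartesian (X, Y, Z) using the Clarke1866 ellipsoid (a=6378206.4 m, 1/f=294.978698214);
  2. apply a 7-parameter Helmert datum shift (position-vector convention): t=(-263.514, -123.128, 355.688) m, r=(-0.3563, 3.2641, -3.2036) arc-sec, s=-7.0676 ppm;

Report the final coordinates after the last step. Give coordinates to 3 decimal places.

X=1568549.174 m, Y=-5103474.137 m, Z=3480843.468 m

start: φ=33.278469°, λ=-72.911829°, h=1626.496 m
→ ECEF (a=6378206.400, f=1/294.978698214): X=1568847.9603, Y=-5103368.7232, Z=3480528.3905
→ Helmert 7p (PV): X=1568549.1742, Y=-5103474.1368, Z=3480843.4684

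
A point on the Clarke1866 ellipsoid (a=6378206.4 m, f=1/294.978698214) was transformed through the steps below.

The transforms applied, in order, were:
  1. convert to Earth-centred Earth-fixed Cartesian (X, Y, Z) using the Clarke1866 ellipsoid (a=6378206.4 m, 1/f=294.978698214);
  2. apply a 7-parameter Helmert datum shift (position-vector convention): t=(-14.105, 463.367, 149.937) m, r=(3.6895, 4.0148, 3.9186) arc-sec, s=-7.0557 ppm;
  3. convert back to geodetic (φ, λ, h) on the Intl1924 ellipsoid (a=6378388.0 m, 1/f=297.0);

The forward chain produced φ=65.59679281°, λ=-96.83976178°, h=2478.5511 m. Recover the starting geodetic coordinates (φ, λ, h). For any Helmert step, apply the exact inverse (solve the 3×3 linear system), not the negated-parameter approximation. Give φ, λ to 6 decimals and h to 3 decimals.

start: φ=65.596793°, λ=-96.839762°, h=2478.551 m
→ ECEF (a=6378388.000, f=1/297.0): X=-314842.2395, Y=-2624851.6285, Z=5787904.8148
→ Helmert⁻¹: X=-314992.8858, Y=-2625224.0067, Z=5787836.5415
→ geod (Bowring, a=6378206.400): φ=65.59436600°, λ=-96.84204200°, h=2879.6120 m

φ=65.594366°, λ=-96.842042°, h=2879.612 m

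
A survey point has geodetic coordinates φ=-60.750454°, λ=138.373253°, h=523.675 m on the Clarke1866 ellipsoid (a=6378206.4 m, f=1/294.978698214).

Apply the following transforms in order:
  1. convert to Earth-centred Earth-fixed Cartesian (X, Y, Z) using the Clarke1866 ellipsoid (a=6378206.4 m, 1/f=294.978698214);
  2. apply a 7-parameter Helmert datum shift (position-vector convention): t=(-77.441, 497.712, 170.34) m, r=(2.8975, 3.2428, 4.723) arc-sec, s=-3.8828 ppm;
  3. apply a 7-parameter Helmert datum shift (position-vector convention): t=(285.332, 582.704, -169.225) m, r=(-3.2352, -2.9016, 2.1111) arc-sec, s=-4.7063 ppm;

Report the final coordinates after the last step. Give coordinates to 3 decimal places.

X=-2335600.124 m, Y=2076702.827 m, Z=-5542020.093 m

start: φ=-60.750454°, λ=138.373253°, h=523.675 m
→ ECEF (a=6378206.400, f=1/294.978698214): X=-2335750.1278, Y=2075726.7028, Z=-5542069.2630
→ Helmert 7p (PV): X=-2335953.1583, Y=2076240.7238, Z=-5541811.5242
→ Helmert 7p (PV): X=-2335600.1244, Y=2076702.8270, Z=-5542020.0933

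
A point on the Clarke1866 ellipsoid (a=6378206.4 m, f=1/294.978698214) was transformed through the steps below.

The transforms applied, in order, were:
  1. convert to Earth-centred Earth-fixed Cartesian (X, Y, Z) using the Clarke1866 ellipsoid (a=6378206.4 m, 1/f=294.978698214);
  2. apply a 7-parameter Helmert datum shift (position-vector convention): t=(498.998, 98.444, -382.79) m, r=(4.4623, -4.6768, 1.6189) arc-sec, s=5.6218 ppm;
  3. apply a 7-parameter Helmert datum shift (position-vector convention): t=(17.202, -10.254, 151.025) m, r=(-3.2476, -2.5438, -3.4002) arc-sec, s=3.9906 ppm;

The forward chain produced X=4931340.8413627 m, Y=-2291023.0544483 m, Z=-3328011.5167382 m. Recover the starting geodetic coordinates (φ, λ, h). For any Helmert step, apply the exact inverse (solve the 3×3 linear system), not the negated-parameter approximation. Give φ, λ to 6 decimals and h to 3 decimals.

φ=-31.643815°, λ=-24.922181°, h=2311.216 m

start: X=4931340.8414, Y=-2291023.0544, Z=-3328011.5167 m
→ Helmert⁻¹: X=4931300.6784, Y=-2290869.9647, Z=-3328246.1459
→ Helmert⁻¹: X=4930680.5226, Y=-2291066.2240, Z=-3327906.8800
→ geod (Bowring, a=6378206.400): φ=-31.64381500°, λ=-24.92218100°, h=2311.2160 m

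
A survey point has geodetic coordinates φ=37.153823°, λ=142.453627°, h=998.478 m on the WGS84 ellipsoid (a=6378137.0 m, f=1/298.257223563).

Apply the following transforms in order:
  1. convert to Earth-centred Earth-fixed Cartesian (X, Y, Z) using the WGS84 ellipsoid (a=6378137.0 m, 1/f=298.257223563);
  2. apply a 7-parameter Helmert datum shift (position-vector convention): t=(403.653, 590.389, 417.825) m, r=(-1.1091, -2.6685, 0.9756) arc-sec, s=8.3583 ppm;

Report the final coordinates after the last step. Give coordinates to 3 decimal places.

X=-4035747.646 m, Y=3102783.680 m, Z=3831996.960 m

start: φ=37.153823°, λ=142.453627°, h=998.478 m
→ ECEF (a=6378137.000, f=1/298.257223563): X=-4036053.3205, Y=3102165.8497, Z=3831616.0059
→ Helmert 7p (PV): X=-4035747.6460, Y=3102783.6805, Z=3831996.9601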